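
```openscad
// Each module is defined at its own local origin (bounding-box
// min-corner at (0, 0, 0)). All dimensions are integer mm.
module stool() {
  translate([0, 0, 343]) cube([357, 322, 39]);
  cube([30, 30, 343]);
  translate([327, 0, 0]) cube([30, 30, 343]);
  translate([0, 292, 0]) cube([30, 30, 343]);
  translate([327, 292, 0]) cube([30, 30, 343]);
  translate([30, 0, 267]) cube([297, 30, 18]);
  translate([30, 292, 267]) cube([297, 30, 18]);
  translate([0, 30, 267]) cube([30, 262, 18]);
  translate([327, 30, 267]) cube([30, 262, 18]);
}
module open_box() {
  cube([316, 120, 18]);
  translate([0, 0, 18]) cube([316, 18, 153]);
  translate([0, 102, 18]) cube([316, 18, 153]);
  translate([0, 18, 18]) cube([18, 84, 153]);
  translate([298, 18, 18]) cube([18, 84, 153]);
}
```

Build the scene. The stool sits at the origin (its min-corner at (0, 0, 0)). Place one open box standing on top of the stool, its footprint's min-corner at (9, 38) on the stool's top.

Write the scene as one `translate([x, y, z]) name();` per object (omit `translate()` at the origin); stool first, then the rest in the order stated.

stool();
translate([9, 38, 382]) open_box();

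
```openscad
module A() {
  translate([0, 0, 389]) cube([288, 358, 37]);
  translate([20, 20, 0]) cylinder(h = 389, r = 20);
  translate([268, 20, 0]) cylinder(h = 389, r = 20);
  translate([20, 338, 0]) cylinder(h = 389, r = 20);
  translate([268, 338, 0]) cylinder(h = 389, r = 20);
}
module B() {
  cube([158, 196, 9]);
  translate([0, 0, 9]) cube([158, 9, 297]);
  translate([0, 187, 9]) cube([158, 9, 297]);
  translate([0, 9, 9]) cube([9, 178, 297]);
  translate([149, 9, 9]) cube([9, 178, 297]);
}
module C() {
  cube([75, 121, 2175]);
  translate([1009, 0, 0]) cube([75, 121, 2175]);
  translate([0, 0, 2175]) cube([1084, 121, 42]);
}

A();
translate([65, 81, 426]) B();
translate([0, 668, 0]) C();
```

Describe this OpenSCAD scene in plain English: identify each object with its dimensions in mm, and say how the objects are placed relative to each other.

A is a simple wooden stool: a rectangular seat 288 mm (x) by 358 mm (y), 37 mm thick, top face at z = 426 mm, on four round legs, each 40 mm in diameter. The legs rest on z = 0, each leg's axis is inset half a diameter from the nearest pair of seat edges (so the leg's bounding box is flush with the corner).

B is an open storage box with external size 158×196×306 mm and wall thickness 9 mm (the base is also 9 mm thick). The base covers the whole footprint; the four walls stand on the base, with the y-facing walls full-width and the x-facing walls fitting between their inner faces.

C is a rectangular door frame: two vertical jambs of 75×121 mm section, 2175 mm tall, with a clear opening 934 mm wide between their inner faces. A header 42 mm tall and 121 mm deep lies on top of the jambs and spans the full outside width.

The open box is on top of the stool, centred. The door frame is on the floor beside the stool on its +y side.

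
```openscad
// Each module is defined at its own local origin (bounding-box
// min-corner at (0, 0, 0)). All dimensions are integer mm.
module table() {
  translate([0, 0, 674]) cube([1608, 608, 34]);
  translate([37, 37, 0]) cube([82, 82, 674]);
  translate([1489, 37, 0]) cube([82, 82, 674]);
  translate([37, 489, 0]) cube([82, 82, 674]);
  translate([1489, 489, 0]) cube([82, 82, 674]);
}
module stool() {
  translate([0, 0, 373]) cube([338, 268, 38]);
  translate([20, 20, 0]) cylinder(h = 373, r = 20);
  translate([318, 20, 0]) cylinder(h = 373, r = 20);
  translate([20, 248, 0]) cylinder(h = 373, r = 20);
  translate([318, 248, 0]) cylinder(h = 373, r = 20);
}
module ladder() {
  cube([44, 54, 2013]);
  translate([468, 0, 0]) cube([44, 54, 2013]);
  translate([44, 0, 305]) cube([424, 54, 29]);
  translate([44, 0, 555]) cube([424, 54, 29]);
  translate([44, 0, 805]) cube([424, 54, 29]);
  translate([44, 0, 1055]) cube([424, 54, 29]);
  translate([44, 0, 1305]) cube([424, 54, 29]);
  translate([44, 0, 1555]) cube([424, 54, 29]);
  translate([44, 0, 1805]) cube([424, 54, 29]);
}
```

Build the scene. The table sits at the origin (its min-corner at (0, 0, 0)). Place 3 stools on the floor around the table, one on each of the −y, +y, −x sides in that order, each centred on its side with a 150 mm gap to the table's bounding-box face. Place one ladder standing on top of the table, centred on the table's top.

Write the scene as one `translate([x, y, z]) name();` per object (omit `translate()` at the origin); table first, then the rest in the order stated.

table();
translate([635, -418, 0]) stool();
translate([635, 758, 0]) stool();
translate([-488, 170, 0]) stool();
translate([548, 277, 708]) ladder();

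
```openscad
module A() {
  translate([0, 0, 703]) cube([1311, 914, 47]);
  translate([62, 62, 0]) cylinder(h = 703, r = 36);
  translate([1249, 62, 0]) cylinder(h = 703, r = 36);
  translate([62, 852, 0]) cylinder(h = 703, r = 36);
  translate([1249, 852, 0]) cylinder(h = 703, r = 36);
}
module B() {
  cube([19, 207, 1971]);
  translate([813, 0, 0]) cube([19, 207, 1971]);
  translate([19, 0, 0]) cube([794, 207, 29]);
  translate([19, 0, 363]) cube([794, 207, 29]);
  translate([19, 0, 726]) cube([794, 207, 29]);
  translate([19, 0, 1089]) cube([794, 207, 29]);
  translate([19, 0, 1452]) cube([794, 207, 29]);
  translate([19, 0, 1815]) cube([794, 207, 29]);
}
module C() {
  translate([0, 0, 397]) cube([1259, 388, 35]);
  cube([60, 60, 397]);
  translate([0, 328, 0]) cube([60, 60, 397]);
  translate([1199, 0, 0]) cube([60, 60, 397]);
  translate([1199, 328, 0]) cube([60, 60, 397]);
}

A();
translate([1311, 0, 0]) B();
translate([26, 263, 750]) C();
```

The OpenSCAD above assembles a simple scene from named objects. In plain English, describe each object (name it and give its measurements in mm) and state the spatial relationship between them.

A is a rectangular dining table. The top is 1311×914×47 mm with its upper surface at z = 750 mm. It stands on four round legs of 72 mm diameter, each leg's bounding box inset 26 mm from the nearest pair of top edges, running from the floor to the underside of the top.

B is a bookshelf 832 mm wide overall, 207 mm deep and 1971 mm tall. The two sides are 19 mm thick vertical panels. 6 horizontal shelves of 29 mm thickness span between the inner faces of the sides; the lowest shelf sits on the floor and shelves are stacked with a clear vertical gap of 334 mm between each pair.

C is a long wooden bench with a 1259 mm (x) × 388 mm (y) seat, 35 mm thick, its top surface 432 mm above the floor. Four 60 mm square legs at the seat corners, flush with the edges, run from z = 0 to the seat underside.

The bookshelf is against the table's +x side, with their −y faces flush. The bench is on top of the table, centred.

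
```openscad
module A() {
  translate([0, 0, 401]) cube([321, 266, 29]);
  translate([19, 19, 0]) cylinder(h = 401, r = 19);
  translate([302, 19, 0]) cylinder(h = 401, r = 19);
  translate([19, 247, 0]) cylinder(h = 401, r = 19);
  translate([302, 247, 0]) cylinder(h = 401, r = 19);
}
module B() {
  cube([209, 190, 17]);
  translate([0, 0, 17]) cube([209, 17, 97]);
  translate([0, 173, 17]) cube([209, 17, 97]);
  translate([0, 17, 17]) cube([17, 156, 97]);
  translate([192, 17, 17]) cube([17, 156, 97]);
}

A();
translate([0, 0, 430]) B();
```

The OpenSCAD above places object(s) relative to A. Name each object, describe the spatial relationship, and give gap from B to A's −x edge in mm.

The open box's min-x is at 0; the stool's min-x is 0; gap = 0 mm.

A is a stool. B is an open box. The open box is on top of the stool. The gap from the open box to the stool's −x edge is 0 mm.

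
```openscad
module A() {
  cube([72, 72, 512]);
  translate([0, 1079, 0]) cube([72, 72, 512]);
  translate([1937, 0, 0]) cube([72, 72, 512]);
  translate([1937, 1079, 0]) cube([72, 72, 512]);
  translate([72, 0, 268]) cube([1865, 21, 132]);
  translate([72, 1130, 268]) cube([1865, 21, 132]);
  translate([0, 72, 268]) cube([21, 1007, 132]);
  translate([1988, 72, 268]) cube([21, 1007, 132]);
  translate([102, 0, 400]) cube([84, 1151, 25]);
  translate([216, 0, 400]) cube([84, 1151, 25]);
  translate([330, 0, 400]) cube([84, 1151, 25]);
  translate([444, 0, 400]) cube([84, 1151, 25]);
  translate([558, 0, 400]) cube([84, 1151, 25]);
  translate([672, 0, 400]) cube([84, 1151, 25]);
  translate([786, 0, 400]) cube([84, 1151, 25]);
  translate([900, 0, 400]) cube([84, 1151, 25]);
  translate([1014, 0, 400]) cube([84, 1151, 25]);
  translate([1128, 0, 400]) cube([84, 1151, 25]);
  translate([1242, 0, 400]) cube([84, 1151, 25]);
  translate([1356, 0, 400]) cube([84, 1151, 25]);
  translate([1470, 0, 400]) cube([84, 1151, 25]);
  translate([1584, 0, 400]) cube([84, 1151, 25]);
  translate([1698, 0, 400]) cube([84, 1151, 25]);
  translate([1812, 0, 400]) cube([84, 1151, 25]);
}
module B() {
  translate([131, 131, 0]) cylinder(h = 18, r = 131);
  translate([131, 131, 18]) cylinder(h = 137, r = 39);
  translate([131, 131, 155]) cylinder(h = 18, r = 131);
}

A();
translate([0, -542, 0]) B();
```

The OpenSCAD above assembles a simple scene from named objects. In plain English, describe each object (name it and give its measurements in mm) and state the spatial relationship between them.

A is a bed frame 2009 mm long (x) by 1151 mm wide (y). Four 72×72 mm corner posts, 512 mm tall, at the corners of the footprint. Four rails of 21 mm thickness and 132 mm height run between adjacent posts with their undersides at z = 268 mm, their outer faces flush with the outside of the frame (the two x-running rails run between the posts' inner faces; the two y-running rails run between the posts' inner faces). 16 slats, each 84 mm wide (x) and 25 mm thick, lie across the top of the two x-running rails, running the full 1151 mm width of the frame in y; the slats are evenly spaced along x between the inner faces of the end posts with equal gaps (rounded down to the nearest mm) at the −x end and between each pair — any rounding remainder accumulates at the +x end.

B is a spool: two coaxial disc flanges of radius 131 mm and thickness 18 mm, joined by a core cylinder of radius 39 mm and height 137 mm. The lower flange rests on z = 0 and the three cylinders share a vertical axis.

The spool is on the floor beside the bed frame on its −y side.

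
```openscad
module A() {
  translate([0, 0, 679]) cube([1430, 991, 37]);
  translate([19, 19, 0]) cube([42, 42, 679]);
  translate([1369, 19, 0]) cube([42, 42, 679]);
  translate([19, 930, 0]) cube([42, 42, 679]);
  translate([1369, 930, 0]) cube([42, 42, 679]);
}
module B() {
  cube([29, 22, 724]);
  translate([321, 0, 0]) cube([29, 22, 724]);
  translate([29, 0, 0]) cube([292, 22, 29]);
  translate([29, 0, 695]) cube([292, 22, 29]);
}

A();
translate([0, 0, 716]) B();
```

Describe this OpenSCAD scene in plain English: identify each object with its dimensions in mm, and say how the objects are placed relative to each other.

A is a rectangular dining table. The top is 1430×991×37 mm with its upper surface at z = 716 mm. It stands on four 42×42 mm square legs, each inset 19 mm from the nearest pair of top edges, running from the floor to the underside of the top.

B is a picture frame with a 292×666 mm rectangular opening (x by z) and a uniform 29 mm border on every side. Frame depth is 22 mm along y. It is built from two vertical stiles running the full outside height and two horizontal rails spanning the gap between the stiles.

The picture frame is on top of the table.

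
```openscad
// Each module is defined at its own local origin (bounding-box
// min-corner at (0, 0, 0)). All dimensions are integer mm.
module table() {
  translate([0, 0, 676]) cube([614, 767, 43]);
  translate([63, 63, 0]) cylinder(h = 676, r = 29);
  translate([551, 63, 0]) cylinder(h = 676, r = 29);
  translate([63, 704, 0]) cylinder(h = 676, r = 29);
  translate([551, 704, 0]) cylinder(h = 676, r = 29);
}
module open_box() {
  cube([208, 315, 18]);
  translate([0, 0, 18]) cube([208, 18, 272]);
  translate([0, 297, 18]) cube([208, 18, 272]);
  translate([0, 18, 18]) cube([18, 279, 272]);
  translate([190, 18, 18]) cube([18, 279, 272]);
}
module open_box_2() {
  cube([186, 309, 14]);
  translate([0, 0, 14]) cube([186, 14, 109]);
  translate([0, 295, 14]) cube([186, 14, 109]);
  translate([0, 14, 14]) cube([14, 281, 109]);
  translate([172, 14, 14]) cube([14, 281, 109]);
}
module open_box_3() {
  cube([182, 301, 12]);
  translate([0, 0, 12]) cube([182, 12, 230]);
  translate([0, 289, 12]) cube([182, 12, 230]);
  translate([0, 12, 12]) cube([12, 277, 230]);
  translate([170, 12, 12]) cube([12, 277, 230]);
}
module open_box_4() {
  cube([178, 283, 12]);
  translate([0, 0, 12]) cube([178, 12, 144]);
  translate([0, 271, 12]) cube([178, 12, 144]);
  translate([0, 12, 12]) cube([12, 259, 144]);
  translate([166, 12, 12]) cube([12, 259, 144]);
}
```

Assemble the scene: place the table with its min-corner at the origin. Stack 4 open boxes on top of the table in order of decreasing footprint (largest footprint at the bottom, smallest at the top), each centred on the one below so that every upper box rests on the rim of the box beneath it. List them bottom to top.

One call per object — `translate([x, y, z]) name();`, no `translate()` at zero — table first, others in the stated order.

table();
translate([203, 226, 719]) open_box();
translate([214, 229, 1009]) open_box_2();
translate([216, 233, 1132]) open_box_3();
translate([218, 242, 1374]) open_box_4();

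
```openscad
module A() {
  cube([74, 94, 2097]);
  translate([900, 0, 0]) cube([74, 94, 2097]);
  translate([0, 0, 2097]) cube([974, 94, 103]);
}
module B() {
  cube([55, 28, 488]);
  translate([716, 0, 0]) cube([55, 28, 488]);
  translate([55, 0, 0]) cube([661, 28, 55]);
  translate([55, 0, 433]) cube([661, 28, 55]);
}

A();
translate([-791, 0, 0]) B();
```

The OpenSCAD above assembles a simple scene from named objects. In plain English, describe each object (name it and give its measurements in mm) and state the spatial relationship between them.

A is a door frame. The clear opening is 826 mm wide and 2097 mm high. Two 74 mm wide jambs, 94 mm deep, stand either side of the opening from the floor to the top of the opening. A 103 mm thick head sits across the top of both jambs, spanning the full outside width of the frame.

B is a rectangular picture frame lying in the x–z plane (depth along y). The opening is 661 mm wide (x) by 378 mm tall (z), surrounded by a border 55 mm wide on all four sides. The frame is 28 mm deep and is made of two full-height vertical stiles with two horizontal rails fitted between them.

The picture frame is on the floor beside the door frame on its −x side.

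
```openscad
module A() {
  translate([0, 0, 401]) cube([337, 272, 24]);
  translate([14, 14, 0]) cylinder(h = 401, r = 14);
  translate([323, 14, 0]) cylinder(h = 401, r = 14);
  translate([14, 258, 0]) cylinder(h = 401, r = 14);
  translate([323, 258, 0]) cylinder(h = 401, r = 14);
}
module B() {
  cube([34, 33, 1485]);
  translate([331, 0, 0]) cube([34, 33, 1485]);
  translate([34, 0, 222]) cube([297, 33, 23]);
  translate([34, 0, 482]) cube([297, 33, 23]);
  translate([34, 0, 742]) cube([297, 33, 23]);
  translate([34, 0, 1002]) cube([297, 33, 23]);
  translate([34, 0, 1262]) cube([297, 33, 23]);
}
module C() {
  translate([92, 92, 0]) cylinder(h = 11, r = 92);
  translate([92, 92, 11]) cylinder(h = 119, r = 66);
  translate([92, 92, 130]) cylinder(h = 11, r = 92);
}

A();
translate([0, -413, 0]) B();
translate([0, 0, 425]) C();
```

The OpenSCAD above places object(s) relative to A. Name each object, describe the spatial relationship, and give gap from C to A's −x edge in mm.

A is a stool. B is a ladder. C is a spool. The ladder is on the floor beside the stool on its −y side. The spool is on top of the stool. The gap from the spool to the stool's −x edge is 0 mm.

The spool's min-x is at 0; the stool's min-x is 0; gap = 0 mm.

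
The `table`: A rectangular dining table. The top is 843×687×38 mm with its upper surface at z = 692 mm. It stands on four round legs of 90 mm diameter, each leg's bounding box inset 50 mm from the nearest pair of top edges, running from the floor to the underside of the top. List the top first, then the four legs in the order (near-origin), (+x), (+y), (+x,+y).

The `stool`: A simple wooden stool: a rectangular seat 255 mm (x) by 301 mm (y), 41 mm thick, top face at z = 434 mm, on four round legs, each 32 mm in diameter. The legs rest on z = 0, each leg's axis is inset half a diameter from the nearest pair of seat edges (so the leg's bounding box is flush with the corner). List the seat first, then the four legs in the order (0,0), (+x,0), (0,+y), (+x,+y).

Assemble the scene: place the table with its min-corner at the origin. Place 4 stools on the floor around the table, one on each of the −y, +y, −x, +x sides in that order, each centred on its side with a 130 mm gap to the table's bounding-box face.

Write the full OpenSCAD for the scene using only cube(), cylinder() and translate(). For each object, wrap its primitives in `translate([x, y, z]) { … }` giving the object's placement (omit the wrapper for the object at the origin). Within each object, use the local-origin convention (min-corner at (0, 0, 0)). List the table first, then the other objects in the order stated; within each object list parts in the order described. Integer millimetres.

translate([0, 0, 654]) cube([843, 687, 38]);
translate([95, 95, 0]) cylinder(h = 654, r = 45);
translate([748, 95, 0]) cylinder(h = 654, r = 45);
translate([95, 592, 0]) cylinder(h = 654, r = 45);
translate([748, 592, 0]) cylinder(h = 654, r = 45);
translate([294, -431, 0]) {
  translate([0, 0, 393]) cube([255, 301, 41]);
  translate([16, 16, 0]) cylinder(h = 393, r = 16);
  translate([239, 16, 0]) cylinder(h = 393, r = 16);
  translate([16, 285, 0]) cylinder(h = 393, r = 16);
  translate([239, 285, 0]) cylinder(h = 393, r = 16);
}
translate([294, 817, 0]) {
  translate([0, 0, 393]) cube([255, 301, 41]);
  translate([16, 16, 0]) cylinder(h = 393, r = 16);
  translate([239, 16, 0]) cylinder(h = 393, r = 16);
  translate([16, 285, 0]) cylinder(h = 393, r = 16);
  translate([239, 285, 0]) cylinder(h = 393, r = 16);
}
translate([-385, 193, 0]) {
  translate([0, 0, 393]) cube([255, 301, 41]);
  translate([16, 16, 0]) cylinder(h = 393, r = 16);
  translate([239, 16, 0]) cylinder(h = 393, r = 16);
  translate([16, 285, 0]) cylinder(h = 393, r = 16);
  translate([239, 285, 0]) cylinder(h = 393, r = 16);
}
translate([973, 193, 0]) {
  translate([0, 0, 393]) cube([255, 301, 41]);
  translate([16, 16, 0]) cylinder(h = 393, r = 16);
  translate([239, 16, 0]) cylinder(h = 393, r = 16);
  translate([16, 285, 0]) cylinder(h = 393, r = 16);
  translate([239, 285, 0]) cylinder(h = 393, r = 16);
}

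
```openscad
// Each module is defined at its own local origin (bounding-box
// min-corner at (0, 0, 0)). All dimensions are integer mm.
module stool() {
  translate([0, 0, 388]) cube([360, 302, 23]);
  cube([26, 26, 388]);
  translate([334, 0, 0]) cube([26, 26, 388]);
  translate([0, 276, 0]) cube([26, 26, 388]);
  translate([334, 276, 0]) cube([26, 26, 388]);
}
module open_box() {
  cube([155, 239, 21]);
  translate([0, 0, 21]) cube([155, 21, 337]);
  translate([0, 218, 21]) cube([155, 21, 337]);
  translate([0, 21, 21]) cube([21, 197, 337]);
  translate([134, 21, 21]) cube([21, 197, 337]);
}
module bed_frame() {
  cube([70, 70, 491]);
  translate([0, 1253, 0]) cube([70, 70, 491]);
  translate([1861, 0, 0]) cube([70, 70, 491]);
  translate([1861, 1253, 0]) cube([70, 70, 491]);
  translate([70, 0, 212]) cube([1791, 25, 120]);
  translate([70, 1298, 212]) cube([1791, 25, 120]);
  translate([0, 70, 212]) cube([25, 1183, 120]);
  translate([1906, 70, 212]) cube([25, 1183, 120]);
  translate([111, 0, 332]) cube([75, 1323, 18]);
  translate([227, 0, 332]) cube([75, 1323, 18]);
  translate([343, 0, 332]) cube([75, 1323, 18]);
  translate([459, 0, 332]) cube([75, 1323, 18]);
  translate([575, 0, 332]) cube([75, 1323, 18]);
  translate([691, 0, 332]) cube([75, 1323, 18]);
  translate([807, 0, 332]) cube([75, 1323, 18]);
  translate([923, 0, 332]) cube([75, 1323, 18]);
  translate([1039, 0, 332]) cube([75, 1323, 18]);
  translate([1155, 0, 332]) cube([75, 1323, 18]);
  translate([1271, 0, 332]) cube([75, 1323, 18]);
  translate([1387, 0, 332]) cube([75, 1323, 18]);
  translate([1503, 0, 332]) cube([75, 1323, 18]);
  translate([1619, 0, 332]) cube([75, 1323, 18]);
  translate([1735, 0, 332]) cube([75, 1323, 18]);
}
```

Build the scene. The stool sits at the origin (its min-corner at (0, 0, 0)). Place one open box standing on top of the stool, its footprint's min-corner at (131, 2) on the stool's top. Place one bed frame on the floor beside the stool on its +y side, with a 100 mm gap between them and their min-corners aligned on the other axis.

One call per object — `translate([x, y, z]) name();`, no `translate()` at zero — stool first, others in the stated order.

stool();
translate([131, 2, 411]) open_box();
translate([0, 402, 0]) bed_frame();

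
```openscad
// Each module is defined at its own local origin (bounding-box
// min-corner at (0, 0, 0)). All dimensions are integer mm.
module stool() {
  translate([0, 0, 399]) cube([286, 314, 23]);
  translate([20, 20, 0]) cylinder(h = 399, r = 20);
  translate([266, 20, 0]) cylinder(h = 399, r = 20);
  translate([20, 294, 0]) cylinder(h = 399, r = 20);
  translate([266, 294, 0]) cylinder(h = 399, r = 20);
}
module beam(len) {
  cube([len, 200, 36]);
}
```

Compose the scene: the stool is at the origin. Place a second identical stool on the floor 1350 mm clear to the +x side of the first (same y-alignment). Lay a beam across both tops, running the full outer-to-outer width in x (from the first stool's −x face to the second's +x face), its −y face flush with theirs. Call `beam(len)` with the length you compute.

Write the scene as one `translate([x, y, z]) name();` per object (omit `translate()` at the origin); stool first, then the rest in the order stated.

stool();
translate([1636, 0, 0]) stool();
translate([0, 0, 422]) beam(1922);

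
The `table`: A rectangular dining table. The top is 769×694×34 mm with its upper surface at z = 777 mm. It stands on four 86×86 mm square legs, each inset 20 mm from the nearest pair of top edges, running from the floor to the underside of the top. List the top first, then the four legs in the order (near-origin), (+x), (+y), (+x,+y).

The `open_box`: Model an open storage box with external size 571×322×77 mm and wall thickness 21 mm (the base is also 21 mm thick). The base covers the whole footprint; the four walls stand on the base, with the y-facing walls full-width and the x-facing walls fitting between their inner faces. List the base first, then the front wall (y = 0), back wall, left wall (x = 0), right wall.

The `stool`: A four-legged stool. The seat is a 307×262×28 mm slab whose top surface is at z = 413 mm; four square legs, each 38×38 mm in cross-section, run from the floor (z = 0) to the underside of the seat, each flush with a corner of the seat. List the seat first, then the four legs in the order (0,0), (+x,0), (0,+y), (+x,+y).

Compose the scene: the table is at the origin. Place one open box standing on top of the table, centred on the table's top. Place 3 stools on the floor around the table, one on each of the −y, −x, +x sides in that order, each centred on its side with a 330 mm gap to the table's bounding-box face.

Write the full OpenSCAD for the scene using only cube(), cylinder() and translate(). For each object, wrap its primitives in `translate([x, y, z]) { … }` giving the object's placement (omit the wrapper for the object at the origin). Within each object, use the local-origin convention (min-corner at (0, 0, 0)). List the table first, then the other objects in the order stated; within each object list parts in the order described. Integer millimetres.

translate([0, 0, 743]) cube([769, 694, 34]);
translate([20, 20, 0]) cube([86, 86, 743]);
translate([663, 20, 0]) cube([86, 86, 743]);
translate([20, 588, 0]) cube([86, 86, 743]);
translate([663, 588, 0]) cube([86, 86, 743]);
translate([99, 186, 777]) {
  cube([571, 322, 21]);
  translate([0, 0, 21]) cube([571, 21, 56]);
  translate([0, 301, 21]) cube([571, 21, 56]);
  translate([0, 21, 21]) cube([21, 280, 56]);
  translate([550, 21, 21]) cube([21, 280, 56]);
}
translate([231, -592, 0]) {
  translate([0, 0, 385]) cube([307, 262, 28]);
  cube([38, 38, 385]);
  translate([269, 0, 0]) cube([38, 38, 385]);
  translate([0, 224, 0]) cube([38, 38, 385]);
  translate([269, 224, 0]) cube([38, 38, 385]);
}
translate([-637, 216, 0]) {
  translate([0, 0, 385]) cube([307, 262, 28]);
  cube([38, 38, 385]);
  translate([269, 0, 0]) cube([38, 38, 385]);
  translate([0, 224, 0]) cube([38, 38, 385]);
  translate([269, 224, 0]) cube([38, 38, 385]);
}
translate([1099, 216, 0]) {
  translate([0, 0, 385]) cube([307, 262, 28]);
  cube([38, 38, 385]);
  translate([269, 0, 0]) cube([38, 38, 385]);
  translate([0, 224, 0]) cube([38, 38, 385]);
  translate([269, 224, 0]) cube([38, 38, 385]);
}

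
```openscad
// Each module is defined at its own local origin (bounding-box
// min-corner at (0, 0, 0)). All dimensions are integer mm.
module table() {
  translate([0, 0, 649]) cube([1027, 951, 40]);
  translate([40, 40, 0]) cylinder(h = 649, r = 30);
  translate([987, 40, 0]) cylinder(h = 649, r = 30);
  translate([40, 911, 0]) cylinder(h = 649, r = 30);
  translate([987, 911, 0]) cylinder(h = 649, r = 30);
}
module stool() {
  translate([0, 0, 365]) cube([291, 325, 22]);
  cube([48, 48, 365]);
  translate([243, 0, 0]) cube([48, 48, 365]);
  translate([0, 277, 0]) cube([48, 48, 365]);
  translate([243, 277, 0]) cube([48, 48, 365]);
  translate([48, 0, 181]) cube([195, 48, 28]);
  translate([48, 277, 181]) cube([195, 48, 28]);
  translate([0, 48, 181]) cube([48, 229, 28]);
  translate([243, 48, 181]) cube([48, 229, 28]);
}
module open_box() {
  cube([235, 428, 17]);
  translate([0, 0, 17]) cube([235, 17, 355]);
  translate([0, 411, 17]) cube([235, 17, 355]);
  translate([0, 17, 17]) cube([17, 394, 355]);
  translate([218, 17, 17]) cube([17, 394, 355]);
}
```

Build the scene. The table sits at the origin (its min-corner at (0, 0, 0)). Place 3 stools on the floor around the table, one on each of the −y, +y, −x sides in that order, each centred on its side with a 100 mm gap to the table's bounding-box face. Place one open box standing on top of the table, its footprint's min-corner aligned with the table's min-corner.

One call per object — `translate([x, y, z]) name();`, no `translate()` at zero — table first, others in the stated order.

table();
translate([368, -425, 0]) stool();
translate([368, 1051, 0]) stool();
translate([-391, 313, 0]) stool();
translate([0, 0, 689]) open_box();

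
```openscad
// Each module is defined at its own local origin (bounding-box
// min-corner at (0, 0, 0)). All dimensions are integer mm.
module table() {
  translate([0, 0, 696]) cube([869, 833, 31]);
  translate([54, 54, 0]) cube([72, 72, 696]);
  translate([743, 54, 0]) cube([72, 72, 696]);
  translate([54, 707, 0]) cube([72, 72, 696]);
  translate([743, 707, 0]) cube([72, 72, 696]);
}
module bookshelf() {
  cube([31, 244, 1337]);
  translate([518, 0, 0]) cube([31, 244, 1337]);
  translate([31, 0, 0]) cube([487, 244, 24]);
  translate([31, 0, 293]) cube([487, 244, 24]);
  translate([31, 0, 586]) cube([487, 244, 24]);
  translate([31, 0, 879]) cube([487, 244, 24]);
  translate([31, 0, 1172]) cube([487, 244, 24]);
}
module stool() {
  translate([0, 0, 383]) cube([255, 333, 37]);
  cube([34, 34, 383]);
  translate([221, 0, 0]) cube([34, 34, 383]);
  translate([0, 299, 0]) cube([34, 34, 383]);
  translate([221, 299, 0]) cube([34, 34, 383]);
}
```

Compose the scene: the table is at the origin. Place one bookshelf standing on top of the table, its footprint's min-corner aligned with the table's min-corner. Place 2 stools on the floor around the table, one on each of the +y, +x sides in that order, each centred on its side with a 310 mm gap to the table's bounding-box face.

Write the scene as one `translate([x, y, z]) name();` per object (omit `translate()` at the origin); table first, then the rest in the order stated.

table();
translate([0, 0, 727]) bookshelf();
translate([307, 1143, 0]) stool();
translate([1179, 250, 0]) stool();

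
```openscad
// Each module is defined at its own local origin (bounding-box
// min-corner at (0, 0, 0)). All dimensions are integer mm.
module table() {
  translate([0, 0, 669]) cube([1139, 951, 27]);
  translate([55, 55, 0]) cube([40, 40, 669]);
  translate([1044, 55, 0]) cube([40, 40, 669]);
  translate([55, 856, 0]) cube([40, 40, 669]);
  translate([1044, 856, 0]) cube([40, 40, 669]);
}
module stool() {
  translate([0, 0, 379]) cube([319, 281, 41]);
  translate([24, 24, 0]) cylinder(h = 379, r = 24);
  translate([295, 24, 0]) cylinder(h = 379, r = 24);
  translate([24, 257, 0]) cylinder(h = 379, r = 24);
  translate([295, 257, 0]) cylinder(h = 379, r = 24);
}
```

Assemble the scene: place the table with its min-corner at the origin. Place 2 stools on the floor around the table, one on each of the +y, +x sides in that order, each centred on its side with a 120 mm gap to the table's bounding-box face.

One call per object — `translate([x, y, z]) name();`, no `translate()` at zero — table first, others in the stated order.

table();
translate([410, 1071, 0]) stool();
translate([1259, 335, 0]) stool();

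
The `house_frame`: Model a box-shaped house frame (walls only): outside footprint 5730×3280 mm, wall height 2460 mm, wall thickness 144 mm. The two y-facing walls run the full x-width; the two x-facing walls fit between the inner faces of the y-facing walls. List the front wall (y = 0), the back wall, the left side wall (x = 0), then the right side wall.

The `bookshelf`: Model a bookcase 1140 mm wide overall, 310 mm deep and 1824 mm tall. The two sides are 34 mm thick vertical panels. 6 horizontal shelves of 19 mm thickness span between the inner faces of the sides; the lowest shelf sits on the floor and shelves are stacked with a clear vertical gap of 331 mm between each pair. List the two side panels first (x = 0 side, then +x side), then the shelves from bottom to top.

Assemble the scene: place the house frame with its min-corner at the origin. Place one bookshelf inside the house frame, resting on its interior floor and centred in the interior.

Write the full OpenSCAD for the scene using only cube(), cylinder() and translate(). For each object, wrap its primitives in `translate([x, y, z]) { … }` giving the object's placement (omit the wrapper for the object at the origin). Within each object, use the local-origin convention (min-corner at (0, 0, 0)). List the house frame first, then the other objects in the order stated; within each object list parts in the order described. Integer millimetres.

cube([5730, 144, 2460]);
translate([0, 3136, 0]) cube([5730, 144, 2460]);
translate([0, 144, 0]) cube([144, 2992, 2460]);
translate([5586, 144, 0]) cube([144, 2992, 2460]);
translate([2295, 1485, 0]) {
  cube([34, 310, 1824]);
  translate([1106, 0, 0]) cube([34, 310, 1824]);
  translate([34, 0, 0]) cube([1072, 310, 19]);
  translate([34, 0, 350]) cube([1072, 310, 19]);
  translate([34, 0, 700]) cube([1072, 310, 19]);
  translate([34, 0, 1050]) cube([1072, 310, 19]);
  translate([34, 0, 1400]) cube([1072, 310, 19]);
  translate([34, 0, 1750]) cube([1072, 310, 19]);
}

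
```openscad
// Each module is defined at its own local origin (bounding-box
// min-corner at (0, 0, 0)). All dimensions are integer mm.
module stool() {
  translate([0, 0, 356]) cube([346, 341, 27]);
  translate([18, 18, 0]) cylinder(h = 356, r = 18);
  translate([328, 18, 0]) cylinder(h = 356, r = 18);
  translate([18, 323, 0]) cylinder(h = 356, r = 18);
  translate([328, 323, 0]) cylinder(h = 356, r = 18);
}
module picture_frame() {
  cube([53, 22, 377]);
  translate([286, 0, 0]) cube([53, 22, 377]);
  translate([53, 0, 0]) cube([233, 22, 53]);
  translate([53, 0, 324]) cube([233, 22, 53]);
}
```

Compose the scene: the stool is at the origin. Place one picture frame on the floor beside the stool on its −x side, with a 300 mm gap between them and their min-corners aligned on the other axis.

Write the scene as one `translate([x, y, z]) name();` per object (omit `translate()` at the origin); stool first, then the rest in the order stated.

stool();
translate([-639, 0, 0]) picture_frame();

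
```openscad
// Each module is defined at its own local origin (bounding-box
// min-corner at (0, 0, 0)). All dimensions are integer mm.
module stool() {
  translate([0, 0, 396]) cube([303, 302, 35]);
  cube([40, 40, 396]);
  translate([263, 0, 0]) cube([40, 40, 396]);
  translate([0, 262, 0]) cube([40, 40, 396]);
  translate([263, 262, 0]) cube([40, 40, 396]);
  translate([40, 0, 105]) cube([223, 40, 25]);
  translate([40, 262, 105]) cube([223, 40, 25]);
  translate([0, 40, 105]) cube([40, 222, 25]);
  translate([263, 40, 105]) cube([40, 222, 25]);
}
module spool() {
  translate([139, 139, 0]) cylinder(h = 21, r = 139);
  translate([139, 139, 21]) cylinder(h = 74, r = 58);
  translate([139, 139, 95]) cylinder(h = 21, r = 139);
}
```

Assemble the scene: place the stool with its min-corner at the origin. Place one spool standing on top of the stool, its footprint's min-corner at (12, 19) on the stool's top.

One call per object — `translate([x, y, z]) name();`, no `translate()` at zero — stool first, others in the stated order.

stool();
translate([12, 19, 431]) spool();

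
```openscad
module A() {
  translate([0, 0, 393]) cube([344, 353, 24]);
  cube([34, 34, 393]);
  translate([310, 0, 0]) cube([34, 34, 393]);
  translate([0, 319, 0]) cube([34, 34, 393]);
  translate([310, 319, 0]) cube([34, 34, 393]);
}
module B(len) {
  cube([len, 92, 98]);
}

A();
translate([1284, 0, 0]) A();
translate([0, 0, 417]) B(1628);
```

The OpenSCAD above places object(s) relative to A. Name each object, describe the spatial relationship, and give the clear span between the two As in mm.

A is a stool. B is a beam. A beam spans the tops of two stools. The clear span between the two stools is 940 mm.

Second stool starts at x = 1284; first ends at x = 344; clear span = 1284 − 344 = 940 mm.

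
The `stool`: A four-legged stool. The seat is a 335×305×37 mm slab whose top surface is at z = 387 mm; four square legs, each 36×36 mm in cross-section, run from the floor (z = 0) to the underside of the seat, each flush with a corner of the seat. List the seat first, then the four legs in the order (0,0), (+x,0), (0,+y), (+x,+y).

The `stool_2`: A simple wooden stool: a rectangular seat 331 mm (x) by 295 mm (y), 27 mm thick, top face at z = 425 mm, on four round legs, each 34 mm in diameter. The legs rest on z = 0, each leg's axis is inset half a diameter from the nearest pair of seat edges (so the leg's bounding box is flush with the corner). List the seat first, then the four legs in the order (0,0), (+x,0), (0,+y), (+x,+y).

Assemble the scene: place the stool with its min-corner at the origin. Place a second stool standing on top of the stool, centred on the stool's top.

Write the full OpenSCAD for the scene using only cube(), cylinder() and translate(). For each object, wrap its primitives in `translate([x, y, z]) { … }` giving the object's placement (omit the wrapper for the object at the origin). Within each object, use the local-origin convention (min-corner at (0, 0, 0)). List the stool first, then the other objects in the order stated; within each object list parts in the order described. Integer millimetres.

translate([0, 0, 350]) cube([335, 305, 37]);
cube([36, 36, 350]);
translate([299, 0, 0]) cube([36, 36, 350]);
translate([0, 269, 0]) cube([36, 36, 350]);
translate([299, 269, 0]) cube([36, 36, 350]);
translate([2, 5, 387]) {
  translate([0, 0, 398]) cube([331, 295, 27]);
  translate([17, 17, 0]) cylinder(h = 398, r = 17);
  translate([314, 17, 0]) cylinder(h = 398, r = 17);
  translate([17, 278, 0]) cylinder(h = 398, r = 17);
  translate([314, 278, 0]) cylinder(h = 398, r = 17);
}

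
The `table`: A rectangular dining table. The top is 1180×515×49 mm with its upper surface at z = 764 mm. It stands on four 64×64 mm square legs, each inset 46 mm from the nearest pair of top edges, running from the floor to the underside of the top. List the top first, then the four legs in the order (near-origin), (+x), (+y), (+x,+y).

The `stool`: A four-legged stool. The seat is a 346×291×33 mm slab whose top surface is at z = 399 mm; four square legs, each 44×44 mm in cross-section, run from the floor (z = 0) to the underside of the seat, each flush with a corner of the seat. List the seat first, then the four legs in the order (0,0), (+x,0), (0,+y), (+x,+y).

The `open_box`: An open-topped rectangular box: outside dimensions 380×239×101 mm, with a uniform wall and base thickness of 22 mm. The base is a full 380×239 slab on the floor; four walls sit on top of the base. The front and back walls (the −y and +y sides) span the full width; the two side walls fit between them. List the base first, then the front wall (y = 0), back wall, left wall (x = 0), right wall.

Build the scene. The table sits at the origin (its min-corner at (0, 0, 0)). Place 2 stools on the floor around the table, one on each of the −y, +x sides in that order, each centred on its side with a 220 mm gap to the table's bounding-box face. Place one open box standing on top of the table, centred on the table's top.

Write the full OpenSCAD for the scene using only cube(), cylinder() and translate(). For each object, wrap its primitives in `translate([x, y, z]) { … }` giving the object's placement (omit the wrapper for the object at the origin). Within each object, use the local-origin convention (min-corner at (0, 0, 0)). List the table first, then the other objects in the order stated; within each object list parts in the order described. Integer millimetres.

translate([0, 0, 715]) cube([1180, 515, 49]);
translate([46, 46, 0]) cube([64, 64, 715]);
translate([1070, 46, 0]) cube([64, 64, 715]);
translate([46, 405, 0]) cube([64, 64, 715]);
translate([1070, 405, 0]) cube([64, 64, 715]);
translate([417, -511, 0]) {
  translate([0, 0, 366]) cube([346, 291, 33]);
  cube([44, 44, 366]);
  translate([302, 0, 0]) cube([44, 44, 366]);
  translate([0, 247, 0]) cube([44, 44, 366]);
  translate([302, 247, 0]) cube([44, 44, 366]);
}
translate([1400, 112, 0]) {
  translate([0, 0, 366]) cube([346, 291, 33]);
  cube([44, 44, 366]);
  translate([302, 0, 0]) cube([44, 44, 366]);
  translate([0, 247, 0]) cube([44, 44, 366]);
  translate([302, 247, 0]) cube([44, 44, 366]);
}
translate([400, 138, 764]) {
  cube([380, 239, 22]);
  translate([0, 0, 22]) cube([380, 22, 79]);
  translate([0, 217, 22]) cube([380, 22, 79]);
  translate([0, 22, 22]) cube([22, 195, 79]);
  translate([358, 22, 22]) cube([22, 195, 79]);
}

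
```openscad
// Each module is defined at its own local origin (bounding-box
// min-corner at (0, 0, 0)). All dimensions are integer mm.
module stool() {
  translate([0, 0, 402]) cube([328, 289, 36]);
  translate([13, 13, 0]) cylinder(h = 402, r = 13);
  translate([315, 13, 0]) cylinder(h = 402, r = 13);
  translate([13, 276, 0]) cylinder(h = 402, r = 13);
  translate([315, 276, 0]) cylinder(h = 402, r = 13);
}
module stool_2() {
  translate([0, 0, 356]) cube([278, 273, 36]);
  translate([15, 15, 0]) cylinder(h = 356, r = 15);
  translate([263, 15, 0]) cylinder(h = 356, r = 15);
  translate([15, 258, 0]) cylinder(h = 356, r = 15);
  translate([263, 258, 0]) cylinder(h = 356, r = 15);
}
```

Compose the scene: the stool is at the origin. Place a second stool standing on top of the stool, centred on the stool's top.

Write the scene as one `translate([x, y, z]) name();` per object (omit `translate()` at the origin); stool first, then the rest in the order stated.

stool();
translate([25, 8, 438]) stool_2();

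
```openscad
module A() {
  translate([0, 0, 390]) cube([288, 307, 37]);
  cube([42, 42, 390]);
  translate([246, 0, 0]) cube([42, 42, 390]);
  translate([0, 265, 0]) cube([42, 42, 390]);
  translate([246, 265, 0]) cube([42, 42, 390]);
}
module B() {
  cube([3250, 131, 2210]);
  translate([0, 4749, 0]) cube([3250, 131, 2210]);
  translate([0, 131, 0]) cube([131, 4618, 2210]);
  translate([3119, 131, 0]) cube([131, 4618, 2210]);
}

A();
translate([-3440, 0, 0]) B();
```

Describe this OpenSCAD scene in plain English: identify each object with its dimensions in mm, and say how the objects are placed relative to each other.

A is a four-legged stool. The seat is 288×307 mm, 37 mm thick, top at z = 427 mm. It stands on four square legs, each 42×42 mm in cross-section, from z = 0 to the seat underside, each flush with a corner of the seat.

B is a box-shaped house frame (walls only): outside footprint 3250×4880 mm, wall height 2210 mm, wall thickness 131 mm. The two y-facing walls run the full x-width; the two x-facing walls fit between the inner faces of the y-facing walls.

The house frame is on the floor beside the stool on its −x side.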